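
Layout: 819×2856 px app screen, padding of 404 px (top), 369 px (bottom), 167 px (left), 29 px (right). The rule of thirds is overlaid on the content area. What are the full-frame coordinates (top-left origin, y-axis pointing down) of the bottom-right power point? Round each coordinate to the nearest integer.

x = 582 px, y = 1793 px

Content width = 819 − 167 − 29 = 623 px; content height = 2856 − 404 − 369 = 2083 px.
Bottom-right is two-thirds across and two-thirds down within the content area.
x = 167 + 2 × 623/3 = 167 + 415.33 ≈ 582
y = 404 + 2 × 2083/3 = 404 + 1388.67 ≈ 1793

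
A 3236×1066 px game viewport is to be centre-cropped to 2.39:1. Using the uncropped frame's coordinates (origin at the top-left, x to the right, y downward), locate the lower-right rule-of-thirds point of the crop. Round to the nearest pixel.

3236/1066 > 2.39/1, so the 2.39:1 crop keeps the full height 1066 and trims width to 1066 × 2.39/1 = 2547.74 px.
Left offset = (3236 − 2547.74)/2 = 344.13 px; top offset = 0.
Lower-right is two-thirds across and two-thirds down within the crop:
x = 344.13 + 2 × 2547.74/3 ≈ 2043; y = 0.00 + 2 × 1066.00/3 ≈ 711.

x = 2043 px, y = 711 px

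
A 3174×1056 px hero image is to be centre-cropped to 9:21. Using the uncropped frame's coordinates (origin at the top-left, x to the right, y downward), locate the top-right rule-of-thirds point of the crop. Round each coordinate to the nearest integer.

3174/1056 > 9/21, so the 9:21 crop keeps the full height 1056 and trims width to 1056 × 9/21 = 452.57 px.
Left offset = (3174 − 452.57)/2 = 1360.71 px; top offset = 0.
Top-right is two-thirds across and one-third down within the crop:
x = 1360.71 + 2 × 452.57/3 ≈ 1662; y = 0.00 + 1 × 1056.00/3 ≈ 352.

(1662, 352)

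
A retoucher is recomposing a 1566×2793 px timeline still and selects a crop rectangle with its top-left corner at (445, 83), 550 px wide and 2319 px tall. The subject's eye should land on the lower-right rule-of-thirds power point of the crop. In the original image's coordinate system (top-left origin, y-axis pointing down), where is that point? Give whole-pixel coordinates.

One third of the crop width 550 is 183.33 px.
One third of the crop height 2319 is 773.00 px.
The lower-right point is two-thirds across and two-thirds down within the crop:
x = 445 + 2 × 183.33 ≈ 812; y = 83 + 2 × 773.00 ≈ 1629.

x = 812 px, y = 1629 px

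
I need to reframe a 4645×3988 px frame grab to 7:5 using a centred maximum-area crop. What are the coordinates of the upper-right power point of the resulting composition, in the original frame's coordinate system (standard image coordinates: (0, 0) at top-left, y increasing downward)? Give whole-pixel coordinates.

4645/3988 < 7/5, so the 7:5 crop keeps the full width 4645 and trims height to 4645 × 5/7 = 3317.86 px.
Top offset = (3988 − 3317.86)/2 = 335.07 px; left offset = 0.
Upper-right is two-thirds across and one-third down within the crop:
x = 0.00 + 2 × 4645.00/3 ≈ 3097; y = 335.07 + 1 × 3317.86/3 ≈ 1441.

(3097, 1441)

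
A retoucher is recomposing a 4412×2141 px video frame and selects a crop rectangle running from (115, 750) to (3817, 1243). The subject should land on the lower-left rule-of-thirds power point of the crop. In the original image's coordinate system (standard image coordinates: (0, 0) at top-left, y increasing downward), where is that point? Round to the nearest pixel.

Crop width = 3817 − 115 = 3702 px; one third is 1234.00 px.
Crop height = 1243 − 750 = 493 px; one third is 164.33 px.
The lower-left point is one-third across and two-thirds down within the crop:
x = 115 + 1 × 1234.00 ≈ 1349; y = 750 + 2 × 164.33 ≈ 1079.

x = 1349 px, y = 1079 px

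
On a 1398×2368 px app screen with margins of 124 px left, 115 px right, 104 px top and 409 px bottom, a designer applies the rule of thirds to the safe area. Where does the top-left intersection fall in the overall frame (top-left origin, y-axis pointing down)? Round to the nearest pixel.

Content width = 1398 − 124 − 115 = 1159 px; content height = 2368 − 104 − 409 = 1855 px.
Top-left is one-third across and one-third down within the safe area.
x = 124 + 1 × 1159/3 = 124 + 386.33 ≈ 510
y = 104 + 1 × 1855/3 = 104 + 618.33 ≈ 722

x = 510 px, y = 722 px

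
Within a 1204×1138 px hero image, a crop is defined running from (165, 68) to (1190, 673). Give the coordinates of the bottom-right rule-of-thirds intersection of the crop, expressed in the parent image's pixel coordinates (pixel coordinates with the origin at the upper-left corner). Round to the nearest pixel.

x = 848 px, y = 471 px

Crop width = 1190 − 165 = 1025 px; one third is 341.67 px.
Crop height = 673 − 68 = 605 px; one third is 201.67 px.
The bottom-right point is two-thirds across and two-thirds down within the crop:
x = 165 + 2 × 341.67 ≈ 848; y = 68 + 2 × 201.67 ≈ 471.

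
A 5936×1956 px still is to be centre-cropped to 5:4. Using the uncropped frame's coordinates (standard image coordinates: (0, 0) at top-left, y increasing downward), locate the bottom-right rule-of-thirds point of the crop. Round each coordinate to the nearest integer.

5936/1956 > 5/4, so the 5:4 crop keeps the full height 1956 and trims width to 1956 × 5/4 = 2445.00 px.
Left offset = (5936 − 2445.00)/2 = 1745.50 px; top offset = 0.
Bottom-right is two-thirds across and two-thirds down within the crop:
x = 1745.50 + 2 × 2445.00/3 ≈ 3376; y = 0.00 + 2 × 1956.00/3 ≈ 1304.

(3376, 1304)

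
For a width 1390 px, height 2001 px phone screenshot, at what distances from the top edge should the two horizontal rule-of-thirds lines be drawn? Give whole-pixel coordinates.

2001 / 3 = 667, so the horizontal lines sit at one and two thirds of 2001.

y = 667 px and y = 1334 px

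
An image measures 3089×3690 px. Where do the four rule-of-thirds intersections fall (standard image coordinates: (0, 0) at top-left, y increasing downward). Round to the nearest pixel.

One third of 3089 is 1029.67; one third of 3690 is 1230.
Vertical third lines at x = 1030 and x = 2059; horizontal third lines at y = 1230 and y = 2460.

(1030, 1230), (2059, 1230), (1030, 2460), (2059, 2460)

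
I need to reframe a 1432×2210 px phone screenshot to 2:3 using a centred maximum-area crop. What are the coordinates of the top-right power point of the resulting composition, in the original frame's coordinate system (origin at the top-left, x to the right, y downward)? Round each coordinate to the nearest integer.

1432/2210 < 2/3, so the 2:3 crop keeps the full width 1432 and trims height to 1432 × 3/2 = 2148.00 px.
Top offset = (2210 − 2148.00)/2 = 31.00 px; left offset = 0.
Top-right is two-thirds across and one-third down within the crop:
x = 0.00 + 2 × 1432.00/3 ≈ 955; y = 31.00 + 1 × 2148.00/3 ≈ 747.

(955, 747)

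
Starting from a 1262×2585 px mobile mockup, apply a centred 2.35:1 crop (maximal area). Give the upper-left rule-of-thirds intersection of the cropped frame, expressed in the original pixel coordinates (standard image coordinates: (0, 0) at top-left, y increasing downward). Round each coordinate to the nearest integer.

(421, 1203)

1262/2585 < 2.35/1, so the 2.35:1 crop keeps the full width 1262 and trims height to 1262 × 1/2.35 = 537.02 px.
Top offset = (2585 − 537.02)/2 = 1023.99 px; left offset = 0.
Upper-left is one-third across and one-third down within the crop:
x = 0.00 + 1 × 1262.00/3 ≈ 421; y = 1023.99 + 1 × 537.02/3 ≈ 1203.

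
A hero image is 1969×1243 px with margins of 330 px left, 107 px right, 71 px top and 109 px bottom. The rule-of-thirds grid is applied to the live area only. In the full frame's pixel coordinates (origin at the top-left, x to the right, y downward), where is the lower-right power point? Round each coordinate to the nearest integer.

Content width = 1969 − 330 − 107 = 1532 px; content height = 1243 − 71 − 109 = 1063 px.
Lower-right is two-thirds across and two-thirds down within the live area.
x = 330 + 2 × 1532/3 = 330 + 1021.33 ≈ 1351
y = 71 + 2 × 1063/3 = 71 + 708.67 ≈ 780

(1351, 780)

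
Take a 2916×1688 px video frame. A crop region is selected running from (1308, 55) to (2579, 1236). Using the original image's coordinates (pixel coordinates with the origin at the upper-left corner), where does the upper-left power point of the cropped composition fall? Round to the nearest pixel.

x = 1732 px, y = 449 px

Crop width = 2579 − 1308 = 1271 px; one third is 423.67 px.
Crop height = 1236 − 55 = 1181 px; one third is 393.67 px.
The upper-left point is one-third across and one-third down within the crop:
x = 1308 + 1 × 423.67 ≈ 1732; y = 55 + 1 × 393.67 ≈ 449.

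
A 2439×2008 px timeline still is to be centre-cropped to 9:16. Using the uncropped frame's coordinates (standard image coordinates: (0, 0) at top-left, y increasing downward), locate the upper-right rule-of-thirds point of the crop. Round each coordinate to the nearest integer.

(1408, 669)

2439/2008 > 9/16, so the 9:16 crop keeps the full height 2008 and trims width to 2008 × 9/16 = 1129.50 px.
Left offset = (2439 − 1129.50)/2 = 654.75 px; top offset = 0.
Upper-right is two-thirds across and one-third down within the crop:
x = 654.75 + 2 × 1129.50/3 ≈ 1408; y = 0.00 + 1 × 2008.00/3 ≈ 669.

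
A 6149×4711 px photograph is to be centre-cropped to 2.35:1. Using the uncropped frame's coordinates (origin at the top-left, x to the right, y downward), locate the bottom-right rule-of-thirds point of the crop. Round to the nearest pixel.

6149/4711 < 2.35/1, so the 2.35:1 crop keeps the full width 6149 and trims height to 6149 × 1/2.35 = 2616.60 px.
Top offset = (4711 − 2616.60)/2 = 1047.20 px; left offset = 0.
Bottom-right is two-thirds across and two-thirds down within the crop:
x = 0.00 + 2 × 6149.00/3 ≈ 4099; y = 1047.20 + 2 × 2616.60/3 ≈ 2792.

(4099, 2792)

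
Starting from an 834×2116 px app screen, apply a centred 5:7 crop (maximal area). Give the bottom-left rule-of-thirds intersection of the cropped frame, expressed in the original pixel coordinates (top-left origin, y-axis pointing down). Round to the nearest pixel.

x = 278 px, y = 1253 px

834/2116 < 5/7, so the 5:7 crop keeps the full width 834 and trims height to 834 × 7/5 = 1167.60 px.
Top offset = (2116 − 1167.60)/2 = 474.20 px; left offset = 0.
Bottom-left is one-third across and two-thirds down within the crop:
x = 0.00 + 1 × 834.00/3 ≈ 278; y = 474.20 + 2 × 1167.60/3 ≈ 1253.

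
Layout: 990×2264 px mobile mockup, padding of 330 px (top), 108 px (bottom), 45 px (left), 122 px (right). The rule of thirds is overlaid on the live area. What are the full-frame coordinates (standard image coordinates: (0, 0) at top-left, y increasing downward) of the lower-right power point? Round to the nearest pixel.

Content width = 990 − 45 − 122 = 823 px; content height = 2264 − 330 − 108 = 1826 px.
Lower-right is two-thirds across and two-thirds down within the live area.
x = 45 + 2 × 823/3 = 45 + 548.67 ≈ 594
y = 330 + 2 × 1826/3 = 330 + 1217.33 ≈ 1547

x = 594 px, y = 1547 px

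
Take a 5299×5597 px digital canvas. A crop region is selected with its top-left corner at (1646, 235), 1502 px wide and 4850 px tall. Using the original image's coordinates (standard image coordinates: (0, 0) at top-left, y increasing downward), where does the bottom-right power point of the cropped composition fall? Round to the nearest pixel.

(2647, 3468)

One third of the crop width 1502 is 500.67 px.
One third of the crop height 4850 is 1616.67 px.
The bottom-right point is two-thirds across and two-thirds down within the crop:
x = 1646 + 2 × 500.67 ≈ 2647; y = 235 + 2 × 1616.67 ≈ 3468.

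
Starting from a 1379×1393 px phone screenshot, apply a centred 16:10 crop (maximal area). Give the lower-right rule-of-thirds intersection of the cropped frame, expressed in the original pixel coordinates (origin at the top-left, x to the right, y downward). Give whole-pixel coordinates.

x = 919 px, y = 840 px

1379/1393 < 16/10, so the 16:10 crop keeps the full width 1379 and trims height to 1379 × 10/16 = 861.88 px.
Top offset = (1393 − 861.88)/2 = 265.56 px; left offset = 0.
Lower-right is two-thirds across and two-thirds down within the crop:
x = 0.00 + 2 × 1379.00/3 ≈ 919; y = 265.56 + 2 × 861.88/3 ≈ 840.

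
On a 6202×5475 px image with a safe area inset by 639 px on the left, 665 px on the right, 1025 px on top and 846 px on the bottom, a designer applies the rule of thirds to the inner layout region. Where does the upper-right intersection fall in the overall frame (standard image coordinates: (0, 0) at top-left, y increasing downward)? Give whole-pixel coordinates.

Content width = 6202 − 639 − 665 = 4898 px; content height = 5475 − 1025 − 846 = 3604 px.
Upper-right is two-thirds across and one-third down within the inner layout region.
x = 639 + 2 × 4898/3 = 639 + 3265.33 ≈ 3904
y = 1025 + 1 × 3604/3 = 1025 + 1201.33 ≈ 2226

x = 3904 px, y = 2226 px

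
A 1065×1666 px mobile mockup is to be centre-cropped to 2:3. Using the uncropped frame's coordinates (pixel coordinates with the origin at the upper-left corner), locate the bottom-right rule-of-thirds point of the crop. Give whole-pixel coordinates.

(710, 1099)

1065/1666 < 2/3, so the 2:3 crop keeps the full width 1065 and trims height to 1065 × 3/2 = 1597.50 px.
Top offset = (1666 − 1597.50)/2 = 34.25 px; left offset = 0.
Bottom-right is two-thirds across and two-thirds down within the crop:
x = 0.00 + 2 × 1065.00/3 ≈ 710; y = 34.25 + 2 × 1597.50/3 ≈ 1099.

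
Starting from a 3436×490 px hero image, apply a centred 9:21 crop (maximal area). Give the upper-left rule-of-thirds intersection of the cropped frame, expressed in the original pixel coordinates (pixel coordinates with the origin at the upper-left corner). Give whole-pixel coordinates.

3436/490 > 9/21, so the 9:21 crop keeps the full height 490 and trims width to 490 × 9/21 = 210.00 px.
Left offset = (3436 − 210.00)/2 = 1613.00 px; top offset = 0.
Upper-left is one-third across and one-third down within the crop:
x = 1613.00 + 1 × 210.00/3 ≈ 1683; y = 0.00 + 1 × 490.00/3 ≈ 163.

(1683, 163)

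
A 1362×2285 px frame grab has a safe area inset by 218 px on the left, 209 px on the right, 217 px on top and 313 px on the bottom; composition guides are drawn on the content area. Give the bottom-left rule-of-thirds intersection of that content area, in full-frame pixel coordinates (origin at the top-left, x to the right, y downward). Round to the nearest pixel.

x = 530 px, y = 1387 px

Content width = 1362 − 218 − 209 = 935 px; content height = 2285 − 217 − 313 = 1755 px.
Bottom-left is one-third across and two-thirds down within the content area.
x = 218 + 1 × 935/3 = 218 + 311.67 ≈ 530
y = 217 + 2 × 1755/3 = 217 + 1170.00 ≈ 1387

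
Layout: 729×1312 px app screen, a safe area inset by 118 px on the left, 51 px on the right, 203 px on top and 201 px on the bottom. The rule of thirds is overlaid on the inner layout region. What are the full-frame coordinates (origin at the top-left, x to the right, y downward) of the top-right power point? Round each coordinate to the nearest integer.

x = 491 px, y = 506 px

Content width = 729 − 118 − 51 = 560 px; content height = 1312 − 203 − 201 = 908 px.
Top-right is two-thirds across and one-third down within the inner layout region.
x = 118 + 2 × 560/3 = 118 + 373.33 ≈ 491
y = 203 + 1 × 908/3 = 203 + 302.67 ≈ 506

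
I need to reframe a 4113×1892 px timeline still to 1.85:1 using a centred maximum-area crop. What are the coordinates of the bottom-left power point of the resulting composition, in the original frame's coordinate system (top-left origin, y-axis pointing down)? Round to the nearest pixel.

(1473, 1261)

4113/1892 > 1.85/1, so the 1.85:1 crop keeps the full height 1892 and trims width to 1892 × 1.85/1 = 3500.20 px.
Left offset = (4113 − 3500.20)/2 = 306.40 px; top offset = 0.
Bottom-left is one-third across and two-thirds down within the crop:
x = 306.40 + 1 × 3500.20/3 ≈ 1473; y = 0.00 + 2 × 1892.00/3 ≈ 1261.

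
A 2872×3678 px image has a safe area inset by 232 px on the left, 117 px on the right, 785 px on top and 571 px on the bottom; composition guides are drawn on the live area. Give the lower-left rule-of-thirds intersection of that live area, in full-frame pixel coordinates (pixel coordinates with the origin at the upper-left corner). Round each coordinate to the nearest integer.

Content width = 2872 − 232 − 117 = 2523 px; content height = 3678 − 785 − 571 = 2322 px.
Lower-left is one-third across and two-thirds down within the live area.
x = 232 + 1 × 2523/3 = 232 + 841.00 ≈ 1073
y = 785 + 2 × 2322/3 = 785 + 1548.00 ≈ 2333

(1073, 2333)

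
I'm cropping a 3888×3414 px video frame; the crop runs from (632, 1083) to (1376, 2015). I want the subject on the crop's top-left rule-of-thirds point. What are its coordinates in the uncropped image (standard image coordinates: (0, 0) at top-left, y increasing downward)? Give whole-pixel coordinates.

Crop width = 1376 − 632 = 744 px; one third is 248.00 px.
Crop height = 2015 − 1083 = 932 px; one third is 310.67 px.
The top-left point is one-third across and one-third down within the crop:
x = 632 + 1 × 248.00 ≈ 880; y = 1083 + 1 × 310.67 ≈ 1394.

x = 880 px, y = 1394 px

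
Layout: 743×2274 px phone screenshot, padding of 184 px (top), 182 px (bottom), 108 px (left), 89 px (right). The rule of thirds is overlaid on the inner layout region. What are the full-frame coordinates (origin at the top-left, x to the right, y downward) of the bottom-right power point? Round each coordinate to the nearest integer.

(472, 1456)

Content width = 743 − 108 − 89 = 546 px; content height = 2274 − 184 − 182 = 1908 px.
Bottom-right is two-thirds across and two-thirds down within the inner layout region.
x = 108 + 2 × 546/3 = 108 + 364.00 ≈ 472
y = 184 + 2 × 1908/3 = 184 + 1272.00 ≈ 1456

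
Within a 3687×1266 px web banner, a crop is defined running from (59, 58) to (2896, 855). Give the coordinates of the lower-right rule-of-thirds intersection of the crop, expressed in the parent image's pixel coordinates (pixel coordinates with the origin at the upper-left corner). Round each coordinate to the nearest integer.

(1950, 589)

Crop width = 2896 − 59 = 2837 px; one third is 945.67 px.
Crop height = 855 − 58 = 797 px; one third is 265.67 px.
The lower-right point is two-thirds across and two-thirds down within the crop:
x = 59 + 2 × 945.67 ≈ 1950; y = 58 + 2 × 265.67 ≈ 589.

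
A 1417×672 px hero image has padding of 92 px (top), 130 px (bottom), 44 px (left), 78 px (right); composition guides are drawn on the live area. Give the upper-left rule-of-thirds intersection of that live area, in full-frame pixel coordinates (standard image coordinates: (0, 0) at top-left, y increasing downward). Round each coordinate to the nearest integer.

(476, 242)

Content width = 1417 − 44 − 78 = 1295 px; content height = 672 − 92 − 130 = 450 px.
Upper-left is one-third across and one-third down within the live area.
x = 44 + 1 × 1295/3 = 44 + 431.67 ≈ 476
y = 92 + 1 × 450/3 = 92 + 150.00 ≈ 242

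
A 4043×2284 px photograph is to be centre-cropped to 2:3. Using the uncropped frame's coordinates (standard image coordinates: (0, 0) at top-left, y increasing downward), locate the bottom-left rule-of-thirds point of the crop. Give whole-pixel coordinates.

x = 1768 px, y = 1523 px

4043/2284 > 2/3, so the 2:3 crop keeps the full height 2284 and trims width to 2284 × 2/3 = 1522.67 px.
Left offset = (4043 − 1522.67)/2 = 1260.17 px; top offset = 0.
Bottom-left is one-third across and two-thirds down within the crop:
x = 1260.17 + 1 × 1522.67/3 ≈ 1768; y = 0.00 + 2 × 2284.00/3 ≈ 1523.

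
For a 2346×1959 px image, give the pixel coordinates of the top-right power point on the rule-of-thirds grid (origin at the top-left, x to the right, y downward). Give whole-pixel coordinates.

(1564, 653)

The top-right point sits two-thirds of the way across and one-third of the way down.
x = 2 × 2346/3 ≈ 1564; y = 1 × 1959/3 ≈ 653.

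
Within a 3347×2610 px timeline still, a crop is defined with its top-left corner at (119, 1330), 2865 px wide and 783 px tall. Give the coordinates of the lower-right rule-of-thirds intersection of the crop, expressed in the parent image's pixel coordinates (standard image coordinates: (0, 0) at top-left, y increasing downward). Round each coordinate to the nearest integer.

(2029, 1852)

One third of the crop width 2865 is 955.00 px.
One third of the crop height 783 is 261.00 px.
The lower-right point is two-thirds across and two-thirds down within the crop:
x = 119 + 2 × 955.00 ≈ 2029; y = 1330 + 2 × 261.00 ≈ 1852.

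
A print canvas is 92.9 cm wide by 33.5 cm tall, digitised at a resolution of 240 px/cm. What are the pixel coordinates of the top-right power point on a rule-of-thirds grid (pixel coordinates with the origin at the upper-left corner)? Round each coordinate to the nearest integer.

In pixels the canvas is 92.9 × 240 = 22296 wide and 33.5 × 240 = 8040 tall.
The top-right point is two-thirds across and one-third down:
x = 2 × 22296/3 ≈ 14864; y = 1 × 8040/3 ≈ 2680.

(14864, 2680)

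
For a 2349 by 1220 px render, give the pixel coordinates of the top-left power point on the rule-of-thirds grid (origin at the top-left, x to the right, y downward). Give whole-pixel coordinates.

x = 783 px, y = 407 px

The top-left point sits one-third of the way across and one-third of the way down.
x = 1 × 2349/3 ≈ 783; y = 1 × 1220/3 ≈ 407.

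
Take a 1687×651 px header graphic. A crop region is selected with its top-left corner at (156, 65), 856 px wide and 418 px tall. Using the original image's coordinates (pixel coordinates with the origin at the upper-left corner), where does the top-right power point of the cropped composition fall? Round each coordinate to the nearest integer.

(727, 204)

One third of the crop width 856 is 285.33 px.
One third of the crop height 418 is 139.33 px.
The top-right point is two-thirds across and one-third down within the crop:
x = 156 + 2 × 285.33 ≈ 727; y = 65 + 1 × 139.33 ≈ 204.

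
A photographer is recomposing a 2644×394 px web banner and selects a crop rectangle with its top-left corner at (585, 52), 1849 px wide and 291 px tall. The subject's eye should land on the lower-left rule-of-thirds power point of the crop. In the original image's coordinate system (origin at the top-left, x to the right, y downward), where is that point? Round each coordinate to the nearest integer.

(1201, 246)

One third of the crop width 1849 is 616.33 px.
One third of the crop height 291 is 97.00 px.
The lower-left point is one-third across and two-thirds down within the crop:
x = 585 + 1 × 616.33 ≈ 1201; y = 52 + 2 × 97.00 ≈ 246.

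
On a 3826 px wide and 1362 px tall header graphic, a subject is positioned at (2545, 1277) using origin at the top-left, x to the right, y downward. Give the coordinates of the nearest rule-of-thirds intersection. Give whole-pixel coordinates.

Third lines: x ∈ {1275, 2551}, y ∈ {454, 908}.
2545 is closer to x = 2551; 1277 is closer to y = 908.
So the nearest intersection is the lower-right power point.

x = 2551 px, y = 908 px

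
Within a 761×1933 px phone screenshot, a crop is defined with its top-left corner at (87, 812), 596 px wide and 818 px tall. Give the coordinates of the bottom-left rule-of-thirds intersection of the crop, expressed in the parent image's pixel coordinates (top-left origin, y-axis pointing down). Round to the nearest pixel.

One third of the crop width 596 is 198.67 px.
One third of the crop height 818 is 272.67 px.
The bottom-left point is one-third across and two-thirds down within the crop:
x = 87 + 1 × 198.67 ≈ 286; y = 812 + 2 × 272.67 ≈ 1357.

x = 286 px, y = 1357 px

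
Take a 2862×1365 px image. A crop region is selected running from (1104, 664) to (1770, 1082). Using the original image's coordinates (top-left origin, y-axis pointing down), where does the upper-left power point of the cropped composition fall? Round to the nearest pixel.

Crop width = 1770 − 1104 = 666 px; one third is 222.00 px.
Crop height = 1082 − 664 = 418 px; one third is 139.33 px.
The upper-left point is one-third across and one-third down within the crop:
x = 1104 + 1 × 222.00 ≈ 1326; y = 664 + 1 × 139.33 ≈ 803.

x = 1326 px, y = 803 px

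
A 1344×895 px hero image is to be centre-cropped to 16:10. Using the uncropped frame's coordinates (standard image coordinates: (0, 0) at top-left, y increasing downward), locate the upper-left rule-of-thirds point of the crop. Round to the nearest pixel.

1344/895 < 16/10, so the 16:10 crop keeps the full width 1344 and trims height to 1344 × 10/16 = 840.00 px.
Top offset = (895 − 840.00)/2 = 27.50 px; left offset = 0.
Upper-left is one-third across and one-third down within the crop:
x = 0.00 + 1 × 1344.00/3 ≈ 448; y = 27.50 + 1 × 840.00/3 ≈ 308.

(448, 308)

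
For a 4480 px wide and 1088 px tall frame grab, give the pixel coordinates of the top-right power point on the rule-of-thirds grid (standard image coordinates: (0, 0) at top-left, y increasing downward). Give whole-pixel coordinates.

The top-right point sits two-thirds of the way across and one-third of the way down.
x = 2 × 4480/3 ≈ 2987; y = 1 × 1088/3 ≈ 363.

(2987, 363)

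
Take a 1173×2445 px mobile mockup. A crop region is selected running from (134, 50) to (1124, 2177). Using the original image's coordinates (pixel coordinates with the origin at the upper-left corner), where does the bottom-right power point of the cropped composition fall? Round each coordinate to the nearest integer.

(794, 1468)

Crop width = 1124 − 134 = 990 px; one third is 330.00 px.
Crop height = 2177 − 50 = 2127 px; one third is 709.00 px.
The bottom-right point is two-thirds across and two-thirds down within the crop:
x = 134 + 2 × 330.00 ≈ 794; y = 50 + 2 × 709.00 ≈ 1468.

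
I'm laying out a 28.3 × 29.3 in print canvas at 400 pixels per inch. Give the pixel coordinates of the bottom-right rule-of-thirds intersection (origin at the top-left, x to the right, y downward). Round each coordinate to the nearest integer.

In pixels the canvas is 28.3 × 400 = 11320 wide and 29.3 × 400 = 11720 tall.
The bottom-right point is two-thirds across and two-thirds down:
x = 2 × 11320/3 ≈ 7547; y = 2 × 11720/3 ≈ 7813.

(7547, 7813)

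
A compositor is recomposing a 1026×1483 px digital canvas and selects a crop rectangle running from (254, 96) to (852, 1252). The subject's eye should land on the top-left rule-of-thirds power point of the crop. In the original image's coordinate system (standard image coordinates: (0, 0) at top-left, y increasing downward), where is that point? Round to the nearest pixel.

(453, 481)

Crop width = 852 − 254 = 598 px; one third is 199.33 px.
Crop height = 1252 − 96 = 1156 px; one third is 385.33 px.
The top-left point is one-third across and one-third down within the crop:
x = 254 + 1 × 199.33 ≈ 453; y = 96 + 1 × 385.33 ≈ 481.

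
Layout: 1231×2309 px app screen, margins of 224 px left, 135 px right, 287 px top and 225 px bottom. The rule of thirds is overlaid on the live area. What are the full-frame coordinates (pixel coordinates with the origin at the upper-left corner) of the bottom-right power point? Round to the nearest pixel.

Content width = 1231 − 224 − 135 = 872 px; content height = 2309 − 287 − 225 = 1797 px.
Bottom-right is two-thirds across and two-thirds down within the live area.
x = 224 + 2 × 872/3 = 224 + 581.33 ≈ 805
y = 287 + 2 × 1797/3 = 287 + 1198.00 ≈ 1485

(805, 1485)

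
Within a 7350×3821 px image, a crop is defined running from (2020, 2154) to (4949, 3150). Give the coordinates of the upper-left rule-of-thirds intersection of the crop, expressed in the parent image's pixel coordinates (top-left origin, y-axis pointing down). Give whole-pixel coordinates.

Crop width = 4949 − 2020 = 2929 px; one third is 976.33 px.
Crop height = 3150 − 2154 = 996 px; one third is 332.00 px.
The upper-left point is one-third across and one-third down within the crop:
x = 2020 + 1 × 976.33 ≈ 2996; y = 2154 + 1 × 332.00 ≈ 2486.

(2996, 2486)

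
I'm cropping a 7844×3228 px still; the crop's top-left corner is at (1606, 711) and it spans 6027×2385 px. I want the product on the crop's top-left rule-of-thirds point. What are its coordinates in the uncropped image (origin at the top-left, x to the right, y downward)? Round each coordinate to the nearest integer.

One third of the crop width 6027 is 2009.00 px.
One third of the crop height 2385 is 795.00 px.
The top-left point is one-third across and one-third down within the crop:
x = 1606 + 1 × 2009.00 ≈ 3615; y = 711 + 1 × 795.00 ≈ 1506.

(3615, 1506)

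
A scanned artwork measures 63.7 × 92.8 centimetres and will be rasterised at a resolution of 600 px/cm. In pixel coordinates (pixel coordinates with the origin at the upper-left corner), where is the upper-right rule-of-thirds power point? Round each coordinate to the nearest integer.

(25480, 18560)

In pixels the canvas is 63.7 × 600 = 38220 wide and 92.8 × 600 = 55680 tall.
The upper-right point is two-thirds across and one-third down:
x = 2 × 38220/3 ≈ 25480; y = 1 × 55680/3 ≈ 18560.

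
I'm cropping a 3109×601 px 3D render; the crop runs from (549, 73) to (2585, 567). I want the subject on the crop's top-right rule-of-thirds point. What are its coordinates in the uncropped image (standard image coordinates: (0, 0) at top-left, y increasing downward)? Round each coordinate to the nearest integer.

(1906, 238)

Crop width = 2585 − 549 = 2036 px; one third is 678.67 px.
Crop height = 567 − 73 = 494 px; one third is 164.67 px.
The top-right point is two-thirds across and one-third down within the crop:
x = 549 + 2 × 678.67 ≈ 1906; y = 73 + 1 × 164.67 ≈ 238.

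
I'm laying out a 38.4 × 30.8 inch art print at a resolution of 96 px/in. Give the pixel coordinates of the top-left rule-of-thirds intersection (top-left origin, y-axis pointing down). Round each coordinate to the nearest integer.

x = 1229 px, y = 986 px

In pixels the canvas is 38.4 × 96 = 3686.4 wide and 30.8 × 96 = 2956.8 tall.
The top-left point is one-third across and one-third down:
x = 1 × 3686.4/3 ≈ 1229; y = 1 × 2956.8/3 ≈ 986.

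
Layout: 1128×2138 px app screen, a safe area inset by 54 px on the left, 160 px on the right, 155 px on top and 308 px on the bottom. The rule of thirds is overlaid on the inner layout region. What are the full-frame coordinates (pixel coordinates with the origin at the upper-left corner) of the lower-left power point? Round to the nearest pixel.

x = 359 px, y = 1272 px

Content width = 1128 − 54 − 160 = 914 px; content height = 2138 − 155 − 308 = 1675 px.
Lower-left is one-third across and two-thirds down within the inner layout region.
x = 54 + 1 × 914/3 = 54 + 304.67 ≈ 359
y = 155 + 2 × 1675/3 = 155 + 1116.67 ≈ 1272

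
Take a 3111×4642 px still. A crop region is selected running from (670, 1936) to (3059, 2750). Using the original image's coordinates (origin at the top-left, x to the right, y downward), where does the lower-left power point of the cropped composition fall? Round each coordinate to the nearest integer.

x = 1466 px, y = 2479 px

Crop width = 3059 − 670 = 2389 px; one third is 796.33 px.
Crop height = 2750 − 1936 = 814 px; one third is 271.33 px.
The lower-left point is one-third across and two-thirds down within the crop:
x = 670 + 1 × 796.33 ≈ 1466; y = 1936 + 2 × 271.33 ≈ 2479.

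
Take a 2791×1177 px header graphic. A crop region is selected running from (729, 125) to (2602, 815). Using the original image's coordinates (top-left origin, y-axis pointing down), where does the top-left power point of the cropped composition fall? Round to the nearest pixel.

Crop width = 2602 − 729 = 1873 px; one third is 624.33 px.
Crop height = 815 − 125 = 690 px; one third is 230.00 px.
The top-left point is one-third across and one-third down within the crop:
x = 729 + 1 × 624.33 ≈ 1353; y = 125 + 1 × 230.00 ≈ 355.

(1353, 355)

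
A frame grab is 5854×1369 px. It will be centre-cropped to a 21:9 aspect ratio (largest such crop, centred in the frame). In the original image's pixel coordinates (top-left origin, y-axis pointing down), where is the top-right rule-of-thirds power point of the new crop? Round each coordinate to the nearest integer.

5854/1369 > 21/9, so the 21:9 crop keeps the full height 1369 and trims width to 1369 × 21/9 = 3194.33 px.
Left offset = (5854 − 3194.33)/2 = 1329.83 px; top offset = 0.
Top-right is two-thirds across and one-third down within the crop:
x = 1329.83 + 2 × 3194.33/3 ≈ 3459; y = 0.00 + 1 × 1369.00/3 ≈ 456.

x = 3459 px, y = 456 px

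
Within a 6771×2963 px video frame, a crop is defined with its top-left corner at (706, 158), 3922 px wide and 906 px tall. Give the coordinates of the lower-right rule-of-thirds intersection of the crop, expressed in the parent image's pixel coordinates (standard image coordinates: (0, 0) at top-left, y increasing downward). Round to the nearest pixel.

(3321, 762)

One third of the crop width 3922 is 1307.33 px.
One third of the crop height 906 is 302.00 px.
The lower-right point is two-thirds across and two-thirds down within the crop:
x = 706 + 2 × 1307.33 ≈ 3321; y = 158 + 2 × 302.00 ≈ 762.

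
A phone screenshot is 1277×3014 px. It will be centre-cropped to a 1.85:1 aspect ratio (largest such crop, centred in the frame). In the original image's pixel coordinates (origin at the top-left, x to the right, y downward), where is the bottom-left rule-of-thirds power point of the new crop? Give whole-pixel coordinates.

(426, 1622)

1277/3014 < 1.85/1, so the 1.85:1 crop keeps the full width 1277 and trims height to 1277 × 1/1.85 = 690.27 px.
Top offset = (3014 − 690.27)/2 = 1161.86 px; left offset = 0.
Bottom-left is one-third across and two-thirds down within the crop:
x = 0.00 + 1 × 1277.00/3 ≈ 426; y = 1161.86 + 2 × 690.27/3 ≈ 1622.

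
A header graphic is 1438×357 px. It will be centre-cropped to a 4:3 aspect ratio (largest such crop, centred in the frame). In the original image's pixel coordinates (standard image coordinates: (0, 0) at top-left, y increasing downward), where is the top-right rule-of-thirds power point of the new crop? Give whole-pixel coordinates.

x = 798 px, y = 119 px

1438/357 > 4/3, so the 4:3 crop keeps the full height 357 and trims width to 357 × 4/3 = 476.00 px.
Left offset = (1438 − 476.00)/2 = 481.00 px; top offset = 0.
Top-right is two-thirds across and one-third down within the crop:
x = 481.00 + 2 × 476.00/3 ≈ 798; y = 0.00 + 1 × 357.00/3 ≈ 119.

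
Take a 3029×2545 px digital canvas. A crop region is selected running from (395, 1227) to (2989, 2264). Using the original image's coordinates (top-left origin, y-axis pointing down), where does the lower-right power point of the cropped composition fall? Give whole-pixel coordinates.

Crop width = 2989 − 395 = 2594 px; one third is 864.67 px.
Crop height = 2264 − 1227 = 1037 px; one third is 345.67 px.
The lower-right point is two-thirds across and two-thirds down within the crop:
x = 395 + 2 × 864.67 ≈ 2124; y = 1227 + 2 × 345.67 ≈ 1918.

(2124, 1918)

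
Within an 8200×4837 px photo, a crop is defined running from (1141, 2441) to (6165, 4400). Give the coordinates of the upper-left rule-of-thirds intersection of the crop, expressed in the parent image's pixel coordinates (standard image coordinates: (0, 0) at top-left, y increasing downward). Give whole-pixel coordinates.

Crop width = 6165 − 1141 = 5024 px; one third is 1674.67 px.
Crop height = 4400 − 2441 = 1959 px; one third is 653.00 px.
The upper-left point is one-third across and one-third down within the crop:
x = 1141 + 1 × 1674.67 ≈ 2816; y = 2441 + 1 × 653.00 ≈ 3094.

x = 2816 px, y = 3094 px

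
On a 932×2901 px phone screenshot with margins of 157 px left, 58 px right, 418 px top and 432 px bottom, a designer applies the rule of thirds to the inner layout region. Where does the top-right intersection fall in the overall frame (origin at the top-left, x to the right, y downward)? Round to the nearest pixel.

(635, 1102)

Content width = 932 − 157 − 58 = 717 px; content height = 2901 − 418 − 432 = 2051 px.
Top-right is two-thirds across and one-third down within the inner layout region.
x = 157 + 2 × 717/3 = 157 + 478.00 ≈ 635
y = 418 + 1 × 2051/3 = 418 + 683.67 ≈ 1102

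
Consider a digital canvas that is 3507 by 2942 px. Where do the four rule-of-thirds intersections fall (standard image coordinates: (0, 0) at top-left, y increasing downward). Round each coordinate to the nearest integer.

(1169, 981), (2338, 981), (1169, 1961), (2338, 1961)

One third of 3507 is 1169; one third of 2942 is 980.67.
Vertical third lines at x = 1169 and x = 2338; horizontal third lines at y = 981 and y = 1961.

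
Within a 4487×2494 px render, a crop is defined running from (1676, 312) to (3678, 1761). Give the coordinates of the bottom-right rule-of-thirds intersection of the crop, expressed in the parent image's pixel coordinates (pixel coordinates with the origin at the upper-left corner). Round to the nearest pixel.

Crop width = 3678 − 1676 = 2002 px; one third is 667.33 px.
Crop height = 1761 − 312 = 1449 px; one third is 483.00 px.
The bottom-right point is two-thirds across and two-thirds down within the crop:
x = 1676 + 2 × 667.33 ≈ 3011; y = 312 + 2 × 483.00 ≈ 1278.

(3011, 1278)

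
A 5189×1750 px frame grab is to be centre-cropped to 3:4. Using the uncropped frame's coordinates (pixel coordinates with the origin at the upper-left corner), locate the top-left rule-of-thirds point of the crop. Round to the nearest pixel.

x = 2376 px, y = 583 px

5189/1750 > 3/4, so the 3:4 crop keeps the full height 1750 and trims width to 1750 × 3/4 = 1312.50 px.
Left offset = (5189 − 1312.50)/2 = 1938.25 px; top offset = 0.
Top-left is one-third across and one-third down within the crop:
x = 1938.25 + 1 × 1312.50/3 ≈ 2376; y = 0.00 + 1 × 1750.00/3 ≈ 583.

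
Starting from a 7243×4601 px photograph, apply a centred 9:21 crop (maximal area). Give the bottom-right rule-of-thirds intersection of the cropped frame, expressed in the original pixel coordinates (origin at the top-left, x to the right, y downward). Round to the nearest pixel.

7243/4601 > 9/21, so the 9:21 crop keeps the full height 4601 and trims width to 4601 × 9/21 = 1971.86 px.
Left offset = (7243 − 1971.86)/2 = 2635.57 px; top offset = 0.
Bottom-right is two-thirds across and two-thirds down within the crop:
x = 2635.57 + 2 × 1971.86/3 ≈ 3950; y = 0.00 + 2 × 4601.00/3 ≈ 3067.

(3950, 3067)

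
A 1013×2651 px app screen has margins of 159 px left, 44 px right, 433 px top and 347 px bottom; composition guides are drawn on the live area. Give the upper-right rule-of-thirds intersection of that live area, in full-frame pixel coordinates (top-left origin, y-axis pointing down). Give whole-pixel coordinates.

Content width = 1013 − 159 − 44 = 810 px; content height = 2651 − 433 − 347 = 1871 px.
Upper-right is two-thirds across and one-third down within the live area.
x = 159 + 2 × 810/3 = 159 + 540.00 ≈ 699
y = 433 + 1 × 1871/3 = 433 + 623.67 ≈ 1057

(699, 1057)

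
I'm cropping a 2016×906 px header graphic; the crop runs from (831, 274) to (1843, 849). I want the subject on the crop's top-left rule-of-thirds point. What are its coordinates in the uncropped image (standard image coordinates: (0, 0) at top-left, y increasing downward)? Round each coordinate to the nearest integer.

Crop width = 1843 − 831 = 1012 px; one third is 337.33 px.
Crop height = 849 − 274 = 575 px; one third is 191.67 px.
The top-left point is one-third across and one-third down within the crop:
x = 831 + 1 × 337.33 ≈ 1168; y = 274 + 1 × 191.67 ≈ 466.

x = 1168 px, y = 466 px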